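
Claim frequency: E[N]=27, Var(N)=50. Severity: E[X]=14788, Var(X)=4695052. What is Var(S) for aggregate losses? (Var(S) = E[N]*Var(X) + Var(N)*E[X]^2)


Var(S) = E[N]*Var(X) + Var(N)*E[X]^2
= 27*4695052 + 50*14788^2
= 126766404 + 10934247200
= 1.1061e+10


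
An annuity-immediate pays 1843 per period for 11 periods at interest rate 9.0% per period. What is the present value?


PV = PMT * (1 - (1+i)^(-n)) / i
= 1843 * (1 - (1+0.09)^(-11)) / 0.09
= 1843 * (1 - 0.387533) / 0.09
= 1843 * 6.805191
= 12541.9662


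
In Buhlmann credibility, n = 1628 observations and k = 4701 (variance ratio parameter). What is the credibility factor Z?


Z = n / (n + k)
= 1628 / (1628 + 4701)
= 1628 / 6329
= 0.2572


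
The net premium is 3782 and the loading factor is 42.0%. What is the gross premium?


Gross = net * (1 + loading)
= 3782 * (1 + 0.42)
= 3782 * 1.42
= 5370.44


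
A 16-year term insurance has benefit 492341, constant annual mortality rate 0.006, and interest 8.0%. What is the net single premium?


NSP = benefit * sum_{k=0}^{n-1} k_p_x * q * v^(k+1)
With constant q=0.006, v=0.925926
Sum = 0.051272
NSP = 492341 * 0.051272
= 25243.5143


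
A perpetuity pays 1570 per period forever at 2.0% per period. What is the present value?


PV = PMT / i
= 1570 / 0.02
= 78500.0


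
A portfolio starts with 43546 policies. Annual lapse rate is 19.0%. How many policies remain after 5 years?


remaining = initial * (1 - lapse)^years
= 43546 * (1 - 0.19)^5
= 43546 * 0.348678
= 15183.5514


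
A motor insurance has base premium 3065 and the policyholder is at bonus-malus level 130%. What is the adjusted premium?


adjusted = base * BM_level / 100
= 3065 * 130 / 100
= 3065 * 1.3
= 3984.5


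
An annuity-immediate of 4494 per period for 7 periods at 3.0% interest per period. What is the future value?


FV = PMT * ((1+i)^n - 1) / i
= 4494 * ((1.03)^7 - 1) / 0.03
= 4494 * (1.229874 - 1) / 0.03
= 34435.105


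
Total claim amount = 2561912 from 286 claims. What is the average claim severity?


severity = total / number
= 2561912 / 286
= 8957.7343


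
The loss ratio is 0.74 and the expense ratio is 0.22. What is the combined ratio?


Combined ratio = loss ratio + expense ratio
= 0.74 + 0.22
= 0.96


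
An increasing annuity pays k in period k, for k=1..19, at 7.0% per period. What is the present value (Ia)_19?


(Ia)_n = sum_{k=1}^{n} k * v^k, v = 1/(1+i)
v = 0.934579
Sum computed term by term:
(Ia)_19 = 82.9347


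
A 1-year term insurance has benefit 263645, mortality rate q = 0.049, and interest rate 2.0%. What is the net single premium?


NSP = benefit * q * v
v = 1/(1+i) = 0.980392
NSP = 263645 * 0.049 * 0.980392
= 12665.299


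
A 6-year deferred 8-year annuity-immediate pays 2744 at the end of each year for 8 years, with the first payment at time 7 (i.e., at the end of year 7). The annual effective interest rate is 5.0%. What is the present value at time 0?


PV at time 6 of the 8-year annuity-immediate:
a_n = 2744 * (1-(1+0.05)^(-8))/0.05 = 17735.0558
Discount back 6 years to time 0:
PV = 17735.0558 * (1+0.05)^(-6)
= 17735.0558 * 0.746215
= 13234.1717


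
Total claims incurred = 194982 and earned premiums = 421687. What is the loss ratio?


Loss ratio = claims / premiums
= 194982 / 421687
= 0.4624


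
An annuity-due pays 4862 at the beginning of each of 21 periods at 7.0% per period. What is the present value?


PV_due = PMT * (1-(1+i)^(-n))/i * (1+i)
PV_immediate = 52682.3339
PV_due = 52682.3339 * 1.07
= 56370.0973


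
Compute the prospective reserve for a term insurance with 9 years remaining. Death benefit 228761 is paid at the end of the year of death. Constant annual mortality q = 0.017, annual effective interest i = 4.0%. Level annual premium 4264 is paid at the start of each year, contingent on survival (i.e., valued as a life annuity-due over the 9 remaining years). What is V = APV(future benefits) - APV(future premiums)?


v = 1/(1+i) = 0.961538
APV(future benefits) per unit = sum_{k=0}^{8} k_p_x * q * v^(k+1) = 0.118667
APV(future benefits) = 228761 * 0.118667 = 27146.2816
Life annuity-due factor ä_{x:9} = sum_{k=0}^{8} k_p_x * v^k = 7.259601
APV(future premiums) = 4264 * 7.259601 = 30954.9408
V = 27146.2816 - 30954.9408
= -3808.6592


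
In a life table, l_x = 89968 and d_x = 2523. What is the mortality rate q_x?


q_x = d_x / l_x
= 2523 / 89968
= 0.028


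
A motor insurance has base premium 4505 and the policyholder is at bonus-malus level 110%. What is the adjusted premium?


adjusted = base * BM_level / 100
= 4505 * 110 / 100
= 4505 * 1.1
= 4955.5


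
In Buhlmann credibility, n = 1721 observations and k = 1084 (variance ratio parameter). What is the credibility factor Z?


Z = n / (n + k)
= 1721 / (1721 + 1084)
= 1721 / 2805
= 0.6135


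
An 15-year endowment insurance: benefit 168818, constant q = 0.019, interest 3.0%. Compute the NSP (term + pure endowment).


Term component = 33949.7064
Pure endowment = 15_p_x * v^15 * benefit = 0.749955 * 0.641862 * 168818 = 81263.4939
NSP = 115213.2004


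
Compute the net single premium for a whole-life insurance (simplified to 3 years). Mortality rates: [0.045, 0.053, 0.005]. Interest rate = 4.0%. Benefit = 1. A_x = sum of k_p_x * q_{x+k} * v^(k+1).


v = 0.961538
Year 0: k_p_x=1.0, q=0.045, term=0.043269
Year 1: k_p_x=0.955, q=0.053, term=0.046796
Year 2: k_p_x=0.904385, q=0.005, term=0.00402
A_x = 0.0941


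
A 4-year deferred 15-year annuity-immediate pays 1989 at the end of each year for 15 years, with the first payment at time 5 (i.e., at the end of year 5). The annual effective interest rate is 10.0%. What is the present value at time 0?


PV at time 4 of the 15-year annuity-immediate:
a_n = 1989 * (1-(1+0.1)^(-15))/0.1 = 15128.4921
Discount back 4 years to time 0:
PV = 15128.4921 * (1+0.1)^(-4)
= 15128.4921 * 0.683013
= 10332.9637


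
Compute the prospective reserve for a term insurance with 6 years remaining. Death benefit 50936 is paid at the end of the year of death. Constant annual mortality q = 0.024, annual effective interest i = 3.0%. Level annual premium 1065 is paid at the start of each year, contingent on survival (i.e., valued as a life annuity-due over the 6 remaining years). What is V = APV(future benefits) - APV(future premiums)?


v = 1/(1+i) = 0.970874
APV(future benefits) per unit = sum_{k=0}^{5} k_p_x * q * v^(k+1) = 0.122713
APV(future benefits) = 50936 * 0.122713 = 6250.5271
Life annuity-due factor ä_{x:6} = sum_{k=0}^{5} k_p_x * v^k = 5.266448
APV(future premiums) = 1065 * 5.266448 = 5608.7669
V = 6250.5271 - 5608.7669
= 641.7601


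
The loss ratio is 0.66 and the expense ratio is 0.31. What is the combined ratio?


Combined ratio = loss ratio + expense ratio
= 0.66 + 0.31
= 0.97


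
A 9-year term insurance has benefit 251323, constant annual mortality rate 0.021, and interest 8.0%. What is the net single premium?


NSP = benefit * sum_{k=0}^{n-1} k_p_x * q * v^(k+1)
With constant q=0.021, v=0.925926
Sum = 0.121994
NSP = 251323 * 0.121994
= 30659.9105


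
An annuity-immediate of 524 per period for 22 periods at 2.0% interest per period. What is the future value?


FV = PMT * ((1+i)^n - 1) / i
= 524 * ((1.02)^22 - 1) / 0.02
= 524 * (1.54598 - 1) / 0.02
= 14304.6674


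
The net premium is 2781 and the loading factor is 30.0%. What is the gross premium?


Gross = net * (1 + loading)
= 2781 * (1 + 0.3)
= 2781 * 1.3
= 3615.3


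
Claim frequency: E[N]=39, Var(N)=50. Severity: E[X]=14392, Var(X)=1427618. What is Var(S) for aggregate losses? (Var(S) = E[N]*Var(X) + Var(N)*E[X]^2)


Var(S) = E[N]*Var(X) + Var(N)*E[X]^2
= 39*1427618 + 50*14392^2
= 55677102 + 10356483200
= 1.0412e+10


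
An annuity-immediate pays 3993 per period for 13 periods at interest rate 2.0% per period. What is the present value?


PV = PMT * (1 - (1+i)^(-n)) / i
= 3993 * (1 - (1+0.02)^(-13)) / 0.02
= 3993 * (1 - 0.773033) / 0.02
= 3993 * 11.348374
= 45314.0564


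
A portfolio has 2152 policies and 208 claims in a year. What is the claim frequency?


frequency = claims / policies
= 208 / 2152
= 0.0967


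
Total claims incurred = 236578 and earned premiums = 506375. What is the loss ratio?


Loss ratio = claims / premiums
= 236578 / 506375
= 0.4672


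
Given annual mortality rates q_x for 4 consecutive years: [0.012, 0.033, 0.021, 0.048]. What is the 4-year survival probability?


p_k = 1 - q_k for each year
Survival = product of (1 - q_k)
= 0.988 * 0.967 * 0.979 * 0.952
= 0.8904


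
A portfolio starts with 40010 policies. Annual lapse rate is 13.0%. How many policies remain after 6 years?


remaining = initial * (1 - lapse)^years
= 40010 * (1 - 0.13)^6
= 40010 * 0.433626
= 17349.3843


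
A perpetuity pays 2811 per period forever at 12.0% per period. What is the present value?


PV = PMT / i
= 2811 / 0.12
= 23425.0


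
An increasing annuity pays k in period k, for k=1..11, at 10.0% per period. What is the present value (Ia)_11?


(Ia)_n = sum_{k=1}^{n} k * v^k, v = 1/(1+i)
v = 0.909091
Sum computed term by term:
(Ia)_11 = 32.8913


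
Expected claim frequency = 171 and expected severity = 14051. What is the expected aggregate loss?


E[S] = E[N] * E[X]
= 171 * 14051
= 2.4027e+06


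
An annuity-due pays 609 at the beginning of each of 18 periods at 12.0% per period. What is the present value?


PV_due = PMT * (1-(1+i)^(-n))/i * (1+i)
PV_immediate = 4415.0491
PV_due = 4415.0491 * 1.12
= 4944.855


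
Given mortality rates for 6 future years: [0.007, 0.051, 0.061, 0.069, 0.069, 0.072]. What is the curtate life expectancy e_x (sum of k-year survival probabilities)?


e_x = sum_{k=1}^{n} k_p_x
k_p_x values:
  1_p_x = 0.993
  2_p_x = 0.942357
  3_p_x = 0.884873
  4_p_x = 0.823817
  5_p_x = 0.766974
  6_p_x = 0.711752
e_x = 5.1228


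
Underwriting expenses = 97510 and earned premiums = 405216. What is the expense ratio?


Expense ratio = expenses / premiums
= 97510 / 405216
= 0.2406


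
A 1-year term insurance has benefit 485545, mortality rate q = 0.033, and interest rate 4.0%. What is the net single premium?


NSP = benefit * q * v
v = 1/(1+i) = 0.961538
NSP = 485545 * 0.033 * 0.961538
= 15406.7163


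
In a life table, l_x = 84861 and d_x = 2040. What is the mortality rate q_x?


q_x = d_x / l_x
= 2040 / 84861
= 0.024


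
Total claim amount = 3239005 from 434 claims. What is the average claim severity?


severity = total / number
= 3239005 / 434
= 7463.1452


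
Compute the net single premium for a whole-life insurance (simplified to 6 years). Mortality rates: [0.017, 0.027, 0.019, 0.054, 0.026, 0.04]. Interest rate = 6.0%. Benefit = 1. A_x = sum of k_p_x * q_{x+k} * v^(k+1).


v = 0.943396
Year 0: k_p_x=1.0, q=0.017, term=0.016038
Year 1: k_p_x=0.983, q=0.027, term=0.023621
Year 2: k_p_x=0.956459, q=0.019, term=0.015258
Year 3: k_p_x=0.938286, q=0.054, term=0.040133
Year 4: k_p_x=0.887619, q=0.026, term=0.017245
Year 5: k_p_x=0.864541, q=0.04, term=0.024379
A_x = 0.1367


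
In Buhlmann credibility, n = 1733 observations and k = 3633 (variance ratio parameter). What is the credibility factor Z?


Z = n / (n + k)
= 1733 / (1733 + 3633)
= 1733 / 5366
= 0.323


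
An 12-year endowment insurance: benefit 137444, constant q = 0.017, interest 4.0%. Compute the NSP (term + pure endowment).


Term component = 20149.9453
Pure endowment = 12_p_x * v^12 * benefit = 0.814033 * 0.624597 * 137444 = 69882.4187
NSP = 90032.364


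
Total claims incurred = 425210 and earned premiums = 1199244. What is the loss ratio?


Loss ratio = claims / premiums
= 425210 / 1199244
= 0.3546


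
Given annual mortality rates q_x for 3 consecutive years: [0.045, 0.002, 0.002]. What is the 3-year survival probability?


p_k = 1 - q_k for each year
Survival = product of (1 - q_k)
= 0.955 * 0.998 * 0.998
= 0.9512


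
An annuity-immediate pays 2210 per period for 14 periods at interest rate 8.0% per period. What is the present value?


PV = PMT * (1 - (1+i)^(-n)) / i
= 2210 * (1 - (1+0.08)^(-14)) / 0.08
= 2210 * (1 - 0.340461) / 0.08
= 2210 * 8.244237
= 18219.7637


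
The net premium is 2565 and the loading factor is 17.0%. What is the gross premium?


Gross = net * (1 + loading)
= 2565 * (1 + 0.17)
= 2565 * 1.17
= 3001.05


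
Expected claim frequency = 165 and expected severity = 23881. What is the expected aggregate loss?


E[S] = E[N] * E[X]
= 165 * 23881
= 3.9404e+06


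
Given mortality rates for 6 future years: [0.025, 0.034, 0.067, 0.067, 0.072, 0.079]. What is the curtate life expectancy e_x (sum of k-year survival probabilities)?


e_x = sum_{k=1}^{n} k_p_x
k_p_x values:
  1_p_x = 0.975
  2_p_x = 0.94185
  3_p_x = 0.878746
  4_p_x = 0.81987
  5_p_x = 0.760839
  6_p_x = 0.700733
e_x = 5.077


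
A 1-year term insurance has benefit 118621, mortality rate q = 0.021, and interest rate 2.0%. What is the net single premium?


NSP = benefit * q * v
v = 1/(1+i) = 0.980392
NSP = 118621 * 0.021 * 0.980392
= 2442.1971


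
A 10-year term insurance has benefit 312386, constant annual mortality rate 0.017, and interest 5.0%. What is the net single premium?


NSP = benefit * sum_{k=0}^{n-1} k_p_x * q * v^(k+1)
With constant q=0.017, v=0.952381
Sum = 0.122506
NSP = 312386 * 0.122506
= 38269.2925


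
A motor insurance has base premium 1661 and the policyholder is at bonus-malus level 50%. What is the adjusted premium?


adjusted = base * BM_level / 100
= 1661 * 50 / 100
= 1661 * 0.5
= 830.5


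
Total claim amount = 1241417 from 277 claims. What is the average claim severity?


severity = total / number
= 1241417 / 277
= 4481.6498


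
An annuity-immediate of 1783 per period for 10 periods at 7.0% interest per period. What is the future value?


FV = PMT * ((1+i)^n - 1) / i
= 1783 * ((1.07)^10 - 1) / 0.07
= 1783 * (1.967151 - 1) / 0.07
= 24634.7267


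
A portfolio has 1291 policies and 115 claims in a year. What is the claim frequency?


frequency = claims / policies
= 115 / 1291
= 0.0891


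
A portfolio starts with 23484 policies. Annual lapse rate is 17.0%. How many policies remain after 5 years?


remaining = initial * (1 - lapse)^years
= 23484 * (1 - 0.17)^5
= 23484 * 0.393904
= 9250.443


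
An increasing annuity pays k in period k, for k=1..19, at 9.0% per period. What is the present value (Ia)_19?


(Ia)_n = sum_{k=1}^{n} k * v^k, v = 1/(1+i)
v = 0.917431
Sum computed term by term:
(Ia)_19 = 67.3369


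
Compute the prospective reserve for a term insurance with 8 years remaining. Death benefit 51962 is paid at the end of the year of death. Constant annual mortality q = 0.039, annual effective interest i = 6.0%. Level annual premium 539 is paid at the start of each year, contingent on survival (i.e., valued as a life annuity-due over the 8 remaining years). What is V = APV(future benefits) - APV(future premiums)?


v = 1/(1+i) = 0.943396
APV(future benefits) per unit = sum_{k=0}^{7} k_p_x * q * v^(k+1) = 0.214148
APV(future benefits) = 51962 * 0.214148 = 11127.5435
Life annuity-due factor ä_{x:8} = sum_{k=0}^{7} k_p_x * v^k = 5.820425
APV(future premiums) = 539 * 5.820425 = 3137.2091
V = 11127.5435 - 3137.2091
= 7990.3344


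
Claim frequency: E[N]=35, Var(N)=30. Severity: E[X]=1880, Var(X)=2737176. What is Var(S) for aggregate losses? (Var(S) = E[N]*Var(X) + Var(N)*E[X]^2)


Var(S) = E[N]*Var(X) + Var(N)*E[X]^2
= 35*2737176 + 30*1880^2
= 95801160 + 106032000
= 2.0183e+08


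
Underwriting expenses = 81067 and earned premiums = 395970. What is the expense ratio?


Expense ratio = expenses / premiums
= 81067 / 395970
= 0.2047


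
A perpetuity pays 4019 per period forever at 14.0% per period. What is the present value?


PV = PMT / i
= 4019 / 0.14
= 28707.1429


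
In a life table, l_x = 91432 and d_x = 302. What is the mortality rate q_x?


q_x = d_x / l_x
= 302 / 91432
= 0.0033


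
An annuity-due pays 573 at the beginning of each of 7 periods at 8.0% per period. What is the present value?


PV_due = PMT * (1-(1+i)^(-n))/i * (1+i)
PV_immediate = 2983.25
PV_due = 2983.25 * 1.08
= 3221.91


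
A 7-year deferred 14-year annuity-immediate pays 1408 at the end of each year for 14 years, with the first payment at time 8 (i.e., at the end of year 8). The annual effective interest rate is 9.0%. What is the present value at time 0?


PV at time 7 of the 14-year annuity-immediate:
a_n = 1408 * (1-(1+0.09)^(-14))/0.09 = 10962.8997
Discount back 7 years to time 0:
PV = 10962.8997 * (1+0.09)^(-7)
= 10962.8997 * 0.547034
= 5997.0816


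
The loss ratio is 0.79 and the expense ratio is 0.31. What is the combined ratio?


Combined ratio = loss ratio + expense ratio
= 0.79 + 0.31
= 1.1


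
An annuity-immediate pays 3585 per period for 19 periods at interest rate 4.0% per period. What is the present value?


PV = PMT * (1 - (1+i)^(-n)) / i
= 3585 * (1 - (1+0.04)^(-19)) / 0.04
= 3585 * (1 - 0.474642) / 0.04
= 3585 * 13.133939
= 47085.1727


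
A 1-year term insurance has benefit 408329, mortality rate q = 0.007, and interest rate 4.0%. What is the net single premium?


NSP = benefit * q * v
v = 1/(1+i) = 0.961538
NSP = 408329 * 0.007 * 0.961538
= 2748.3683


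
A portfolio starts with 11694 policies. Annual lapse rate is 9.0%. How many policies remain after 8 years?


remaining = initial * (1 - lapse)^years
= 11694 * (1 - 0.09)^8
= 11694 * 0.470253
= 5499.1331


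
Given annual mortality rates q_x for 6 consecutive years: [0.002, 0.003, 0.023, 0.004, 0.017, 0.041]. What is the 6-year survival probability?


p_k = 1 - q_k for each year
Survival = product of (1 - q_k)
= 0.998 * 0.997 * 0.977 * 0.996 * 0.983 * 0.959
= 0.9127


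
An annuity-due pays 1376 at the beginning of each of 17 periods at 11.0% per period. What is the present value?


PV_due = PMT * (1-(1+i)^(-n))/i * (1+i)
PV_immediate = 10387.1411
PV_due = 10387.1411 * 1.11
= 11529.7266


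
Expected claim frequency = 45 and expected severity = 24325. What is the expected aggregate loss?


E[S] = E[N] * E[X]
= 45 * 24325
= 1.0946e+06


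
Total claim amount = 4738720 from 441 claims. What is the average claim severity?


severity = total / number
= 4738720 / 441
= 10745.3968


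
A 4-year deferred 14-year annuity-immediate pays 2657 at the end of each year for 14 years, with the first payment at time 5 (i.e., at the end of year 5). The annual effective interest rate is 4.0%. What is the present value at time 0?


PV at time 4 of the 14-year annuity-immediate:
a_n = 2657 * (1-(1+0.04)^(-14))/0.04 = 28066.2176
Discount back 4 years to time 0:
PV = 28066.2176 * (1+0.04)^(-4)
= 28066.2176 * 0.854804
= 23991.1205


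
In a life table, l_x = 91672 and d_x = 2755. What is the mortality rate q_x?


q_x = d_x / l_x
= 2755 / 91672
= 0.0301


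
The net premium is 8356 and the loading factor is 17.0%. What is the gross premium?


Gross = net * (1 + loading)
= 8356 * (1 + 0.17)
= 8356 * 1.17
= 9776.52


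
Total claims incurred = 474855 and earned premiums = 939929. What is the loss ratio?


Loss ratio = claims / premiums
= 474855 / 939929
= 0.5052


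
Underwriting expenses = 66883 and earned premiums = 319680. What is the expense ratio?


Expense ratio = expenses / premiums
= 66883 / 319680
= 0.2092


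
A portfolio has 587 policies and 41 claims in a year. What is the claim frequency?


frequency = claims / policies
= 41 / 587
= 0.0698


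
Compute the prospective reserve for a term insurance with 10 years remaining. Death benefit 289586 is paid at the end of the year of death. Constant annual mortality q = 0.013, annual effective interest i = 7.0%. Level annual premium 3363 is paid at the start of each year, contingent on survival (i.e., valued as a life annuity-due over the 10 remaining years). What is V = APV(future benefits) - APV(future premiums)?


v = 1/(1+i) = 0.934579
APV(future benefits) per unit = sum_{k=0}^{9} k_p_x * q * v^(k+1) = 0.086771
APV(future benefits) = 289586 * 0.086771 = 25127.7429
Life annuity-due factor ä_{x:10} = sum_{k=0}^{9} k_p_x * v^k = 7.141942
APV(future premiums) = 3363 * 7.141942 = 24018.3523
V = 25127.7429 - 24018.3523
= 1109.3906


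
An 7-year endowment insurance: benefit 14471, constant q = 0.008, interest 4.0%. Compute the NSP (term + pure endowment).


Term component = 679.2441
Pure endowment = 7_p_x * v^7 * benefit = 0.945326 * 0.759918 * 14471 = 10395.5357
NSP = 11074.7797


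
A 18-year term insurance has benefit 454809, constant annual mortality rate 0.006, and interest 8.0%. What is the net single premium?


NSP = benefit * sum_{k=0}^{n-1} k_p_x * q * v^(k+1)
With constant q=0.006, v=0.925926
Sum = 0.054101
NSP = 454809 * 0.054101
= 24605.4618


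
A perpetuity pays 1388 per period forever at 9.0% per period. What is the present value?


PV = PMT / i
= 1388 / 0.09
= 15422.2222


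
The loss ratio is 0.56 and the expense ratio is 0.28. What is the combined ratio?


Combined ratio = loss ratio + expense ratio
= 0.56 + 0.28
= 0.84


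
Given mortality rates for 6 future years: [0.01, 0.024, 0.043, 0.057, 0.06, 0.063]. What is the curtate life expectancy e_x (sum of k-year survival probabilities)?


e_x = sum_{k=1}^{n} k_p_x
k_p_x values:
  1_p_x = 0.99
  2_p_x = 0.96624
  3_p_x = 0.924692
  4_p_x = 0.871984
  5_p_x = 0.819665
  6_p_x = 0.768026
e_x = 5.3406


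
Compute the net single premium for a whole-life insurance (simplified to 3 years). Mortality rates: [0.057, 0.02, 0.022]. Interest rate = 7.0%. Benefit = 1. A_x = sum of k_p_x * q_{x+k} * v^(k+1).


v = 0.934579
Year 0: k_p_x=1.0, q=0.057, term=0.053271
Year 1: k_p_x=0.943, q=0.02, term=0.016473
Year 2: k_p_x=0.92414, q=0.022, term=0.016596
A_x = 0.0863


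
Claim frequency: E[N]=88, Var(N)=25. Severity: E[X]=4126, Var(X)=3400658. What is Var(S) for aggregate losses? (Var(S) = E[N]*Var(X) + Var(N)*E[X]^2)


Var(S) = E[N]*Var(X) + Var(N)*E[X]^2
= 88*3400658 + 25*4126^2
= 299257904 + 425596900
= 7.2485e+08


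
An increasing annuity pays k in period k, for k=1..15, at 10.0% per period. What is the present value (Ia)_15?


(Ia)_n = sum_{k=1}^{n} k * v^k, v = 1/(1+i)
v = 0.909091
Sum computed term by term:
(Ia)_15 = 47.7581


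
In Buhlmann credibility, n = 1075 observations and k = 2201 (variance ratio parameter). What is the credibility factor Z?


Z = n / (n + k)
= 1075 / (1075 + 2201)
= 1075 / 3276
= 0.3281


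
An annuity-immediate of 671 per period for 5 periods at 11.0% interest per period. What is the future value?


FV = PMT * ((1+i)^n - 1) / i
= 671 * ((1.11)^5 - 1) / 0.11
= 671 * (1.685058 - 1) / 0.11
= 4178.8547


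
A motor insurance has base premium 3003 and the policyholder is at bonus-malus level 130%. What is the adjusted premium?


adjusted = base * BM_level / 100
= 3003 * 130 / 100
= 3003 * 1.3
= 3903.9


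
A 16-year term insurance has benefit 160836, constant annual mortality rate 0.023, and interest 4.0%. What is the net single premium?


NSP = benefit * sum_{k=0}^{n-1} k_p_x * q * v^(k+1)
With constant q=0.023, v=0.961538
Sum = 0.230751
NSP = 160836 * 0.230751
= 37113.1102


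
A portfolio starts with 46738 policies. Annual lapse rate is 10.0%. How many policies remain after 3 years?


remaining = initial * (1 - lapse)^years
= 46738 * (1 - 0.1)^3
= 46738 * 0.729
= 34072.002


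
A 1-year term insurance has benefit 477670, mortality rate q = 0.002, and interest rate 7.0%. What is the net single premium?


NSP = benefit * q * v
v = 1/(1+i) = 0.934579
NSP = 477670 * 0.002 * 0.934579
= 892.8411


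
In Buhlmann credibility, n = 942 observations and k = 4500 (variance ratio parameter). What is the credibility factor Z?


Z = n / (n + k)
= 942 / (942 + 4500)
= 942 / 5442
= 0.1731


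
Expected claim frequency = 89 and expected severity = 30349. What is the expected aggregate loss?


E[S] = E[N] * E[X]
= 89 * 30349
= 2.7011e+06


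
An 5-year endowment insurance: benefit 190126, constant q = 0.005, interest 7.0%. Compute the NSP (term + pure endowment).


Term component = 3861.6
Pure endowment = 5_p_x * v^5 * benefit = 0.975249 * 0.712986 * 190126 = 132202.0004
NSP = 136063.6004


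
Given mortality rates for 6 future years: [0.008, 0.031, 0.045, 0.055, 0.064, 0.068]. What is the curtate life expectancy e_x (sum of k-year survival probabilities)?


e_x = sum_{k=1}^{n} k_p_x
k_p_x values:
  1_p_x = 0.992
  2_p_x = 0.961248
  3_p_x = 0.917992
  4_p_x = 0.867502
  5_p_x = 0.811982
  6_p_x = 0.756767
e_x = 5.3075


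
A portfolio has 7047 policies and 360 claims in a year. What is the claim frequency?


frequency = claims / policies
= 360 / 7047
= 0.0511


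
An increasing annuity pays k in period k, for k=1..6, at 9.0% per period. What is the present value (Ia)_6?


(Ia)_n = sum_{k=1}^{n} k * v^k, v = 1/(1+i)
v = 0.917431
Sum computed term by term:
(Ia)_6 = 14.5783


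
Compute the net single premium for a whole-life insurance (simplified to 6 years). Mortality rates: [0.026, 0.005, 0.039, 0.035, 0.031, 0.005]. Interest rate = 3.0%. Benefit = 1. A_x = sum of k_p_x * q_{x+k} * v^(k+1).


v = 0.970874
Year 0: k_p_x=1.0, q=0.026, term=0.025243
Year 1: k_p_x=0.974, q=0.005, term=0.00459
Year 2: k_p_x=0.96913, q=0.039, term=0.034589
Year 3: k_p_x=0.931334, q=0.035, term=0.028962
Year 4: k_p_x=0.898737, q=0.031, term=0.024033
Year 5: k_p_x=0.870876, q=0.005, term=0.003647
A_x = 0.1211


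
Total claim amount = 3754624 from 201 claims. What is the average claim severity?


severity = total / number
= 3754624 / 201
= 18679.7214


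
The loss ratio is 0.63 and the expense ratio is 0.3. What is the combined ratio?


Combined ratio = loss ratio + expense ratio
= 0.63 + 0.3
= 0.93


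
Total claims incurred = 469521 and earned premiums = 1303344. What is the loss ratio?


Loss ratio = claims / premiums
= 469521 / 1303344
= 0.3602


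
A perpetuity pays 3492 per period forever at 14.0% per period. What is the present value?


PV = PMT / i
= 3492 / 0.14
= 24942.8571


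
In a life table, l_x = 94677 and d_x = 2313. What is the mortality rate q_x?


q_x = d_x / l_x
= 2313 / 94677
= 0.0244


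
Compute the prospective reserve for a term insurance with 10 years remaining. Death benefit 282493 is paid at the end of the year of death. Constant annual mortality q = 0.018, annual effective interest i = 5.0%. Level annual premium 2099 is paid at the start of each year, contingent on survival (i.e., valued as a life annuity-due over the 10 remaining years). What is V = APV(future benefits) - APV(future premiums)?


v = 1/(1+i) = 0.952381
APV(future benefits) per unit = sum_{k=0}^{9} k_p_x * q * v^(k+1) = 0.129191
APV(future benefits) = 282493 * 0.129191 = 36495.6865
Life annuity-due factor ä_{x:10} = sum_{k=0}^{9} k_p_x * v^k = 7.536169
APV(future premiums) = 2099 * 7.536169 = 15818.4192
V = 36495.6865 - 15818.4192
= 20677.2674


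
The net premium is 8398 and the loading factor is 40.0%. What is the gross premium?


Gross = net * (1 + loading)
= 8398 * (1 + 0.4)
= 8398 * 1.4
= 11757.2


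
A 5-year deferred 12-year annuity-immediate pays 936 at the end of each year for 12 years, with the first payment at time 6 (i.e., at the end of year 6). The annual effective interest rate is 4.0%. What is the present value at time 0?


PV at time 5 of the 12-year annuity-immediate:
a_n = 936 * (1-(1+0.04)^(-12))/0.04 = 8784.429
Discount back 5 years to time 0:
PV = 8784.429 * (1+0.04)^(-5)
= 8784.429 * 0.821927
= 7220.1603


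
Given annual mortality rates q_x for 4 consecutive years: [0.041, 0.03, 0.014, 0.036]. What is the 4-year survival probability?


p_k = 1 - q_k for each year
Survival = product of (1 - q_k)
= 0.959 * 0.97 * 0.986 * 0.964
= 0.8842


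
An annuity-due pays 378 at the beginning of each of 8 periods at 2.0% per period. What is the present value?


PV_due = PMT * (1-(1+i)^(-n))/i * (1+i)
PV_immediate = 2769.032
PV_due = 2769.032 * 1.02
= 2824.4126


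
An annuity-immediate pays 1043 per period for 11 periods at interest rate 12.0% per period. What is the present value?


PV = PMT * (1 - (1+i)^(-n)) / i
= 1043 * (1 - (1+0.12)^(-11)) / 0.12
= 1043 * (1 - 0.287476) / 0.12
= 1043 * 5.937699
= 6193.0202


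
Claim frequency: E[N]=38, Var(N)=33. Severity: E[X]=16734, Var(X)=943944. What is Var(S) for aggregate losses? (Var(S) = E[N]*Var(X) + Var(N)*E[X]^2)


Var(S) = E[N]*Var(X) + Var(N)*E[X]^2
= 38*943944 + 33*16734^2
= 35869872 + 9240882948
= 9.2768e+09


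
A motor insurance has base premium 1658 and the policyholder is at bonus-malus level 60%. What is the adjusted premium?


adjusted = base * BM_level / 100
= 1658 * 60 / 100
= 1658 * 0.6
= 994.8


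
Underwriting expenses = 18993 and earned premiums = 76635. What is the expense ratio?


Expense ratio = expenses / premiums
= 18993 / 76635
= 0.2478


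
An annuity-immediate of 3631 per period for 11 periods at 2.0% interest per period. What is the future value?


FV = PMT * ((1+i)^n - 1) / i
= 3631 * ((1.02)^11 - 1) / 0.02
= 3631 * (1.243374 - 1) / 0.02
= 44184.6057


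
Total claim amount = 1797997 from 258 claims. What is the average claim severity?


severity = total / number
= 1797997 / 258
= 6968.9806


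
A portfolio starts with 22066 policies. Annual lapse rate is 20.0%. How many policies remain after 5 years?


remaining = initial * (1 - lapse)^years
= 22066 * (1 - 0.2)^5
= 22066 * 0.32768
= 7230.5869


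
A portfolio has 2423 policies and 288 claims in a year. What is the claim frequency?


frequency = claims / policies
= 288 / 2423
= 0.1189


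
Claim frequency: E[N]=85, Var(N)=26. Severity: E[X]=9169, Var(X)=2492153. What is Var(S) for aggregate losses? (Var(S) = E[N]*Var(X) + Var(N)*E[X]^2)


Var(S) = E[N]*Var(X) + Var(N)*E[X]^2
= 85*2492153 + 26*9169^2
= 211833005 + 2185834586
= 2.3977e+09


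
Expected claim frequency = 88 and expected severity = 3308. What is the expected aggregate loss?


E[S] = E[N] * E[X]
= 88 * 3308
= 291104


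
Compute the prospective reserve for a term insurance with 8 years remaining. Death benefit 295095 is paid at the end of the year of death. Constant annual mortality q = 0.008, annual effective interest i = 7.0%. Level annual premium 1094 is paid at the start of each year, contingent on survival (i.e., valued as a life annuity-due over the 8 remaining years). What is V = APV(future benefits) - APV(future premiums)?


v = 1/(1+i) = 0.934579
APV(future benefits) per unit = sum_{k=0}^{7} k_p_x * q * v^(k+1) = 0.046586
APV(future benefits) = 295095 * 0.046586 = 13747.2817
Life annuity-due factor ä_{x:8} = sum_{k=0}^{7} k_p_x * v^k = 6.230871
APV(future premiums) = 1094 * 6.230871 = 6816.5731
V = 13747.2817 - 6816.5731
= 6930.7087


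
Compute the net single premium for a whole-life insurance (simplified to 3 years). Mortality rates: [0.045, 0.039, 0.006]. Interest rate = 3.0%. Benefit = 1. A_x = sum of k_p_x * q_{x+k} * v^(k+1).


v = 0.970874
Year 0: k_p_x=1.0, q=0.045, term=0.043689
Year 1: k_p_x=0.955, q=0.039, term=0.035107
Year 2: k_p_x=0.917755, q=0.006, term=0.005039
A_x = 0.0838


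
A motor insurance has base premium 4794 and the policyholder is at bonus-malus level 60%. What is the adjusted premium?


adjusted = base * BM_level / 100
= 4794 * 60 / 100
= 4794 * 0.6
= 2876.4


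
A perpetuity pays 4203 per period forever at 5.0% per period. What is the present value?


PV = PMT / i
= 4203 / 0.05
= 84060.0


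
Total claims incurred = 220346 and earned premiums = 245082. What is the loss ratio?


Loss ratio = claims / premiums
= 220346 / 245082
= 0.8991


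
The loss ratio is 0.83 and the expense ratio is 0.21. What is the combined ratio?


Combined ratio = loss ratio + expense ratio
= 0.83 + 0.21
= 1.04


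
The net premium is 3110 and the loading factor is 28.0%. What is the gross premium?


Gross = net * (1 + loading)
= 3110 * (1 + 0.28)
= 3110 * 1.28
= 3980.8


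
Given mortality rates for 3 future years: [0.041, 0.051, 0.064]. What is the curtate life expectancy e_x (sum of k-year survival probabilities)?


e_x = sum_{k=1}^{n} k_p_x
k_p_x values:
  1_p_x = 0.959
  2_p_x = 0.910091
  3_p_x = 0.851845
e_x = 2.7209


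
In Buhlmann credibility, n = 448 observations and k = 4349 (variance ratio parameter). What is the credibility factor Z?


Z = n / (n + k)
= 448 / (448 + 4349)
= 448 / 4797
= 0.0934


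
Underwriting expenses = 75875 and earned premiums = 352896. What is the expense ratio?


Expense ratio = expenses / premiums
= 75875 / 352896
= 0.215


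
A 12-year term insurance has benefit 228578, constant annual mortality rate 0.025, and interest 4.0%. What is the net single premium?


NSP = benefit * sum_{k=0}^{n-1} k_p_x * q * v^(k+1)
With constant q=0.025, v=0.961538
Sum = 0.207326
NSP = 228578 * 0.207326
= 47390.2337


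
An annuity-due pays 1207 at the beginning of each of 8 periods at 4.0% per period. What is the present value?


PV_due = PMT * (1-(1+i)^(-n))/i * (1+i)
PV_immediate = 8126.4231
PV_due = 8126.4231 * 1.04
= 8451.48


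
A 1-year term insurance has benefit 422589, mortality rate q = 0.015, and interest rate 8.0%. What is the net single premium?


NSP = benefit * q * v
v = 1/(1+i) = 0.925926
NSP = 422589 * 0.015 * 0.925926
= 5869.2917


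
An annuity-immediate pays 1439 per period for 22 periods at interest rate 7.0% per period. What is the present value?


PV = PMT * (1 - (1+i)^(-n)) / i
= 1439 * (1 - (1+0.07)^(-22)) / 0.07
= 1439 * (1 - 0.225713) / 0.07
= 1439 * 11.06124
= 15917.1251


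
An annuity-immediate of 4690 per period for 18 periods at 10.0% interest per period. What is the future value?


FV = PMT * ((1+i)^n - 1) / i
= 4690 * ((1.1)^18 - 1) / 0.1
= 4690 * (5.559917 - 1) / 0.1
= 213860.122


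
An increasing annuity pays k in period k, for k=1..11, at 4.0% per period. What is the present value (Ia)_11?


(Ia)_n = sum_{k=1}^{n} k * v^k, v = 1/(1+i)
v = 0.961538
Sum computed term by term:
(Ia)_11 = 49.1376


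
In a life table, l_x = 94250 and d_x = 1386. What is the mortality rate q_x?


q_x = d_x / l_x
= 1386 / 94250
= 0.0147


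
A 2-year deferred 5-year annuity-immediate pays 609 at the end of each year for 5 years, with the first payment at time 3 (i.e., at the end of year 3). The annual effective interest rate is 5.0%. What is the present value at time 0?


PV at time 2 of the 5-year annuity-immediate:
a_n = 609 * (1-(1+0.05)^(-5))/0.05 = 2636.6513
Discount back 2 years to time 0:
PV = 2636.6513 * (1+0.05)^(-2)
= 2636.6513 * 0.907029
= 2391.5204


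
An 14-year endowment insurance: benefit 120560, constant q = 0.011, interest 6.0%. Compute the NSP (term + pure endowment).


Term component = 11602.0537
Pure endowment = 14_p_x * v^14 * benefit = 0.856541 * 0.442301 * 120560 = 45674.0169
NSP = 57276.0706


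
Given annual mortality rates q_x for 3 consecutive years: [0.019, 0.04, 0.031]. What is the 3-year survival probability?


p_k = 1 - q_k for each year
Survival = product of (1 - q_k)
= 0.981 * 0.96 * 0.969
= 0.9126


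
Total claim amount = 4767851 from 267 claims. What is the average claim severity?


severity = total / number
= 4767851 / 267
= 17857.1199


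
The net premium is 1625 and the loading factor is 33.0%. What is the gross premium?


Gross = net * (1 + loading)
= 1625 * (1 + 0.33)
= 1625 * 1.33
= 2161.25


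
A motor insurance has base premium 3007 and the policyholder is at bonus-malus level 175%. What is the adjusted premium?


adjusted = base * BM_level / 100
= 3007 * 175 / 100
= 3007 * 1.75
= 5262.25


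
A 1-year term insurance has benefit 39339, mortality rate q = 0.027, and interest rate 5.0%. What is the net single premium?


NSP = benefit * q * v
v = 1/(1+i) = 0.952381
NSP = 39339 * 0.027 * 0.952381
= 1011.5743


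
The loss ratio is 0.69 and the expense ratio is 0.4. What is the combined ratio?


Combined ratio = loss ratio + expense ratio
= 0.69 + 0.4
= 1.09


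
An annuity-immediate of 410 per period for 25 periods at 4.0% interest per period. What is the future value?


FV = PMT * ((1+i)^n - 1) / i
= 410 * ((1.04)^25 - 1) / 0.04
= 410 * (2.665836 - 1) / 0.04
= 17074.8224


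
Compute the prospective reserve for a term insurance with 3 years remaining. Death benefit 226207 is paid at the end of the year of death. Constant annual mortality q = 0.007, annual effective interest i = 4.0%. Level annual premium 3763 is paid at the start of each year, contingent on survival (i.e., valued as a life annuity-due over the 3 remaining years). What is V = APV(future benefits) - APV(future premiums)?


v = 1/(1+i) = 0.961538
APV(future benefits) per unit = sum_{k=0}^{2} k_p_x * q * v^(k+1) = 0.019294
APV(future benefits) = 226207 * 0.019294 = 4364.3287
Life annuity-due factor ä_{x:3} = sum_{k=0}^{2} k_p_x * v^k = 2.866465
APV(future premiums) = 3763 * 2.866465 = 10786.5094
V = 4364.3287 - 10786.5094
= -6422.1807


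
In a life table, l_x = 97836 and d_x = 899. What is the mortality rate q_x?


q_x = d_x / l_x
= 899 / 97836
= 0.0092


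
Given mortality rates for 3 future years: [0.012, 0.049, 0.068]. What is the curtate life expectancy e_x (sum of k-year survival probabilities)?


e_x = sum_{k=1}^{n} k_p_x
k_p_x values:
  1_p_x = 0.988
  2_p_x = 0.939588
  3_p_x = 0.875696
e_x = 2.8033


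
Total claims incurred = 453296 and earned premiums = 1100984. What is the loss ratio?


Loss ratio = claims / premiums
= 453296 / 1100984
= 0.4117


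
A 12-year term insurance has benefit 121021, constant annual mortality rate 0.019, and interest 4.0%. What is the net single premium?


NSP = benefit * sum_{k=0}^{n-1} k_p_x * q * v^(k+1)
With constant q=0.019, v=0.961538
Sum = 0.162251
NSP = 121021 * 0.162251
= 19635.8089


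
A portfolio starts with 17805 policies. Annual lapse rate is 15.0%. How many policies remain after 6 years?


remaining = initial * (1 - lapse)^years
= 17805 * (1 - 0.15)^6
= 17805 * 0.37715
= 6715.1471


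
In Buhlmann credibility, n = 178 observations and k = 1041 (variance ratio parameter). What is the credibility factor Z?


Z = n / (n + k)
= 178 / (178 + 1041)
= 178 / 1219
= 0.146


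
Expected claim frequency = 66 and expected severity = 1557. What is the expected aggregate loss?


E[S] = E[N] * E[X]
= 66 * 1557
= 102762


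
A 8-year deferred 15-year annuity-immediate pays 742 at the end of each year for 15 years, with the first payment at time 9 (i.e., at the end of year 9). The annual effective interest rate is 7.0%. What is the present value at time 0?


PV at time 8 of the 15-year annuity-immediate:
a_n = 742 * (1-(1+0.07)^(-15))/0.07 = 6758.0722
Discount back 8 years to time 0:
PV = 6758.0722 * (1+0.07)^(-8)
= 6758.0722 * 0.582009
= 3933.2595


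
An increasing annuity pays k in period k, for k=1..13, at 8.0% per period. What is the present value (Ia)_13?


(Ia)_n = sum_{k=1}^{n} k * v^k, v = 1/(1+i)
v = 0.925926
Sum computed term by term:
(Ia)_13 = 46.9501


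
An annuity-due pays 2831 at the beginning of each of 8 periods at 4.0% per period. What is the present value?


PV_due = PMT * (1-(1+i)^(-n))/i * (1+i)
PV_immediate = 19060.4007
PV_due = 19060.4007 * 1.04
= 19822.8168


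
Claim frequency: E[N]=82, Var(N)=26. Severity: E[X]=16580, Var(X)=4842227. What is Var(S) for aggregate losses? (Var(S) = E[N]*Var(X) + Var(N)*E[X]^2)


Var(S) = E[N]*Var(X) + Var(N)*E[X]^2
= 82*4842227 + 26*16580^2
= 397062614 + 7147306400
= 7.5444e+09


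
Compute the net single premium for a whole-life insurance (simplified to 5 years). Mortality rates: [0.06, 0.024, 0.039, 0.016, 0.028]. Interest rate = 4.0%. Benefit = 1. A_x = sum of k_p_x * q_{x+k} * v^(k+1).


v = 0.961538
Year 0: k_p_x=1.0, q=0.06, term=0.057692
Year 1: k_p_x=0.94, q=0.024, term=0.020858
Year 2: k_p_x=0.91744, q=0.039, term=0.031808
Year 3: k_p_x=0.88166, q=0.016, term=0.012058
Year 4: k_p_x=0.867553, q=0.028, term=0.019966
A_x = 0.1424
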